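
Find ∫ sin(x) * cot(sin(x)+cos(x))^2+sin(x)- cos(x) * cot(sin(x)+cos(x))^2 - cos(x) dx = cot(sin(x) + cos(x)) + C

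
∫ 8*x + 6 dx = 4*x^2 + 6*x + C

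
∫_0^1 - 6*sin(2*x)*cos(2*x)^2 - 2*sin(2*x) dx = -2 + cos(2) + cos(2)^3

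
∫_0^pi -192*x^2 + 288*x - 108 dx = (3 - 4*pi)^3 - 27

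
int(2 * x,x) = x^2 + C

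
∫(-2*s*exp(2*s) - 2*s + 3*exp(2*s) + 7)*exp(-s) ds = -2*(2*s - 5)*sinh(s) + C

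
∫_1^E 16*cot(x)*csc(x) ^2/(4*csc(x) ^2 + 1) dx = -2*log(1 + 4/sin(E)^2) + 2*log(1 + 4/sin(1)^2)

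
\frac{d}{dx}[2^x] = 2^x*log(2)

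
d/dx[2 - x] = -1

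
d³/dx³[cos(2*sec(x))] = 8*sin(2*sec(x))*tan(x)^3*sec(x)^3 - 12*sin(2*sec(x))*tan(x)^3*sec(x) - 10*sin(2*sec(x))*tan(x)*sec(x) - 24*cos(2*sec(x))*tan(x)^3*sec(x)^2 - 12*cos(2*sec(x))*tan(x)*sec(x)^2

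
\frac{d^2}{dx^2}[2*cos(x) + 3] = -2*cos(x)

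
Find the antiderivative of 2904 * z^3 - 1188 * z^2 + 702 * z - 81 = 726*z^4 - 396*z^3 + 351*z^2 - 81*z + C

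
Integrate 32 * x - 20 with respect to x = 16*x^2 - 20*x + C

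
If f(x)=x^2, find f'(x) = 2*x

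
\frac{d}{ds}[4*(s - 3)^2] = 8*s - 24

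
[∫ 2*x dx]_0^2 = 4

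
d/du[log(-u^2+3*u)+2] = (2*u - 3)/(u^2 - 3*u)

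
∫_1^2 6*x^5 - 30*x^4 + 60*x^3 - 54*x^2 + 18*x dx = 3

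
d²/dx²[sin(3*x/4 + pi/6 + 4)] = -9*sin(3*x/4 + pi/6 + 4)/16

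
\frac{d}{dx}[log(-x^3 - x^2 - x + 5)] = (3*x^2 + 2*x + 1)/(x^3 + x^2 + x - 5)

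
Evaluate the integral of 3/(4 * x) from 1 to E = 3/4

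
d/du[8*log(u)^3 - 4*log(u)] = (24*log(u)^2 - 4)/u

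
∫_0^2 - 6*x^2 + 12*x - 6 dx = -4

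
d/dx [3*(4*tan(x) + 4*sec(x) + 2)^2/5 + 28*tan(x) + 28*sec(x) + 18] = 4*(24*sin(x)^2/cos(x) + 47*sin(x) + 48*sin(x)/cos(x) + 47 + 24/cos(x))/(5*cos(x)^2)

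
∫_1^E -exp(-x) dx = -exp(-1) + exp(-E)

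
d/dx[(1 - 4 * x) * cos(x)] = 4*x*sin(x) - sin(x) - 4*cos(x)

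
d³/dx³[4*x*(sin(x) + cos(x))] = -4*sqrt(2)*(x*cos(x + pi/4) + 3*sin(x + pi/4))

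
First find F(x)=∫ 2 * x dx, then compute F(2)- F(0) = 4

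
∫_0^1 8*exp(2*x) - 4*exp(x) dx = -1 + (-1 + 2*E)^2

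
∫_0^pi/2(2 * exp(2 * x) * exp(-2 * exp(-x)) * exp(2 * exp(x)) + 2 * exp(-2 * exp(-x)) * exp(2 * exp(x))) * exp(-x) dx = -1 + exp(-2*exp(-pi/2) + 2*exp(pi/2))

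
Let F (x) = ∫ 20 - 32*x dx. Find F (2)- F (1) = -28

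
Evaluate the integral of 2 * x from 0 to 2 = 4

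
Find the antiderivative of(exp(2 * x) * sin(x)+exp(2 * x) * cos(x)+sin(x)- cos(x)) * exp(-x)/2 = sin(x)*sinh(x) + C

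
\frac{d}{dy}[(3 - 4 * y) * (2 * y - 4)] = 22 - 16*y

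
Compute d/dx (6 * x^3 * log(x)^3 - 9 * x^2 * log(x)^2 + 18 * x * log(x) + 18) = 18*x^2*log(x)^3 + 18*x^2*log(x)^2 - 18*x*log(x)^2 - 18*x*log(x) + 18*log(x) + 18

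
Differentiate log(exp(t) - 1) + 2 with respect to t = exp(t)/(exp(t) - 1)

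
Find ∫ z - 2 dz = z^2/2 - 2*z + C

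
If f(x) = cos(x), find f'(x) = -sin(x)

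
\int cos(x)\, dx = sin(x) + C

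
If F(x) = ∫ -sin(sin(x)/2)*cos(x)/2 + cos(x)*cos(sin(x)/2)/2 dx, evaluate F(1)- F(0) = -1 + sqrt(2)*sin(sin(1)/2 + pi/4)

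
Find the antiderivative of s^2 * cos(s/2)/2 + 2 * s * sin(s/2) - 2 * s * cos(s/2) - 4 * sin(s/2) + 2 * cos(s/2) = (s - 2)^2*sin(s/2) + C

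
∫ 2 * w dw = w^2 + C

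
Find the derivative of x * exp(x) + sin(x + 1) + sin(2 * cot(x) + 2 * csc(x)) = x*exp(x) + exp(x) + cos(x + 1) - 2*cos(2*cot(x) + 2*csc(x))*cot(x)^2 - 2*cos(2*cot(x) + 2*csc(x))*cot(x)*csc(x) - 2*cos(2*cot(x) + 2*csc(x))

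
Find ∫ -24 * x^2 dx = -8*x^3 + C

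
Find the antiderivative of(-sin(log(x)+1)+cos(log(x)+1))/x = sqrt(2)*sin(log(x) + pi/4 + 1) + C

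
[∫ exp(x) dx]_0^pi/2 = -1 + exp(pi/2)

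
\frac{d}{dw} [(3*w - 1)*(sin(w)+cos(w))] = -3*w*sin(w) + 3*w*cos(w) + 4*sin(w) + 2*cos(w)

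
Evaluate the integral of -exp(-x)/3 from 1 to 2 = -exp(-1)/3 + exp(-2)/3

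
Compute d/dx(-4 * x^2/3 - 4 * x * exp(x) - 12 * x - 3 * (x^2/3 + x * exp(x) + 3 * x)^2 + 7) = -2*x^3*exp(x) - 4*x^3/3 - 6*x^2*exp(2*x) - 24*x^2*exp(x) - 18*x^2 - 6*x*exp(2*x) - 40*x*exp(x) - 170*x/3 - 4*exp(x) - 12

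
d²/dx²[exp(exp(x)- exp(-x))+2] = (exp(exp(x) - exp(-x)) - exp(x + exp(x) - exp(-x)) + 2*exp(2*x + exp(x) - exp(-x)) + exp(3*x + exp(x) - exp(-x)) + exp(4*x + exp(x) - exp(-x)))*exp(-2*x)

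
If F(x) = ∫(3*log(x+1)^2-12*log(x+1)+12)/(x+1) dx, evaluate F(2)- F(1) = (-2 + log(3))^3 - (-2 + log(2))^3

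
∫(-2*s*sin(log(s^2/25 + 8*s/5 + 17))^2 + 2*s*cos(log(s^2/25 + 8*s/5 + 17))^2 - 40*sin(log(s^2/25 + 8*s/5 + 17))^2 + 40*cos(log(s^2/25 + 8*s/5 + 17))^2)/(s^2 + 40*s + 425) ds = sin(2*log(s^2/25 + 8*s/5 + 17))/2 + C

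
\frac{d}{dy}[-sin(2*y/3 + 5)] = -2*cos(2*y/3 + 5)/3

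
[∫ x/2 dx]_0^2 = 1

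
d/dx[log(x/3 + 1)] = 1/(x + 3)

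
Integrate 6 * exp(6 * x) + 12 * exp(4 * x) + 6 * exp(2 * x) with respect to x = (exp(2*x) + 1)^3 + C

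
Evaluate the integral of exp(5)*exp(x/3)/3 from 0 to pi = -exp(5) + exp(pi/3 + 5)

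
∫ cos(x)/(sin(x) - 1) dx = log(1 - sin(x)) + C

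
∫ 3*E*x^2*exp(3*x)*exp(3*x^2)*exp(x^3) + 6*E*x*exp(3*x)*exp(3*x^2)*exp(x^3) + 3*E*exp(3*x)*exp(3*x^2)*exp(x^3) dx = exp((x + 1)^3) + C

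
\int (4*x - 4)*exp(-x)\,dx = -4*x*exp(-x) + C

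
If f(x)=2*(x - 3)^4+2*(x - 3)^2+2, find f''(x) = 24*x^2 - 144*x + 220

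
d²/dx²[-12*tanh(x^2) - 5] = 24*(4*x^2*sinh(x^2)/cosh(x^2) - 1)/cosh(x^2)^2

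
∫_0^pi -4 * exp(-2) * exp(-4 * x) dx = -exp(-2) + exp(-4*pi - 2)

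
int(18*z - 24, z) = 9*z^2 - 24*z + C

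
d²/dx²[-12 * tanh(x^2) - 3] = 24*(4*x^2*sinh(x^2)/cosh(x^2) - 1)/cosh(x^2)^2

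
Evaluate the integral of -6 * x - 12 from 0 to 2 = -36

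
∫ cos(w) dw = sin(w) + C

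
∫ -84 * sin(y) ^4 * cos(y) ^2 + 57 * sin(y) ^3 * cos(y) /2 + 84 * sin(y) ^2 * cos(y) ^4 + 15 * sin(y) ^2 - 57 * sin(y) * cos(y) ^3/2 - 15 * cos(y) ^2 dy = -(7*sin(2*y) - 8)*(-sin(2*y) + 4*cos(4*y) + 12)/16 + C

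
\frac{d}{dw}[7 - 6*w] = -6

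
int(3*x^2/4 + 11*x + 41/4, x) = x^3/4 + 11*x^2/2 + 41*x/4 + C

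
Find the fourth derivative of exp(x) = exp(x)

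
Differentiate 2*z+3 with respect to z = 2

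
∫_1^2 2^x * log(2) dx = 2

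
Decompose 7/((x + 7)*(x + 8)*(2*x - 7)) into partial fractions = 4/(69*(2*x - 7)) + 7/(23*(x + 8)) - 1/(3*(x + 7))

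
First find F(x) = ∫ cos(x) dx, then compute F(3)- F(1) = -sin(1) + sin(3)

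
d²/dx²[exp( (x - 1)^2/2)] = x^2*exp(x^2/2 - x + 1/2) - 2*x*exp(x^2/2 - x + 1/2) + 2*exp(x^2/2 - x + 1/2)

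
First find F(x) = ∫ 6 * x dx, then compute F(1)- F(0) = 3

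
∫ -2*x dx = -x^2 + C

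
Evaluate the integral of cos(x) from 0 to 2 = sin(2)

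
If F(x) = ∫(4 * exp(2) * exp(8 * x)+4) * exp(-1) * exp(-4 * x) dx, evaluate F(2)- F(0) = -E - exp(-9) + exp(-1) + exp(9)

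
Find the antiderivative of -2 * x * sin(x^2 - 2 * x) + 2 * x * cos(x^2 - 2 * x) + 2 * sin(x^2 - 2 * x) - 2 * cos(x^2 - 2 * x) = sin(x*(x - 2)) + cos(x*(x - 2)) + C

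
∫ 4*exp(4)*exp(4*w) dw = exp(4*w + 4) + C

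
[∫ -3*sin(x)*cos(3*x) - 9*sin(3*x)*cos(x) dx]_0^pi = 0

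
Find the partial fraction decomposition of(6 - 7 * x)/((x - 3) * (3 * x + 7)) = -67/(16*(3*x + 7)) - 15/(16*(x - 3))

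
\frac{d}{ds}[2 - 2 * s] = -2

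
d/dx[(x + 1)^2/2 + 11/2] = x + 1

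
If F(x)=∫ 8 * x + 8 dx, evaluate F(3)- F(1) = 48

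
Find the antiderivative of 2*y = y^2 + C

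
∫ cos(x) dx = sin(x) + C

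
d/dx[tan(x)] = cos(x)^(-2)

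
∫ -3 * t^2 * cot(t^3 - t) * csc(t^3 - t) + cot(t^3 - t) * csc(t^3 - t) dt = csc(t^3 - t) + C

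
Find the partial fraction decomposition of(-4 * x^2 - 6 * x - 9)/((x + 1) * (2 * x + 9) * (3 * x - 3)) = -12/(11*(2*x + 9)) + 1/(6*(x + 1)) - 19/(66*(x - 1))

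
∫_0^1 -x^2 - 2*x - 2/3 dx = -2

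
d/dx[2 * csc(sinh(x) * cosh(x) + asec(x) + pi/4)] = -2*(2*x^2*sqrt(1 - 1/x^2)*cosh(x)^2 - x^2*sqrt(1 - 1/x^2) + 1)*cot(sinh(x)*cosh(x) + asec(x) + pi/4)*csc(sinh(x)*cosh(x) + asec(x) + pi/4)/(x^2*sqrt(1 - 1/x^2))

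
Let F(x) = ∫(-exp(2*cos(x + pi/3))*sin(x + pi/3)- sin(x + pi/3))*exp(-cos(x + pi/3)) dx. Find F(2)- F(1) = -exp(-cos(pi/3 + 2)) - exp(cos(1 + pi/3)) + exp(cos(pi/3 + 2)) + exp(-cos(1 + pi/3))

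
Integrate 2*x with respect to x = x^2 + C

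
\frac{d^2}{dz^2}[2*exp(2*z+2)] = 8*exp(2*z + 2)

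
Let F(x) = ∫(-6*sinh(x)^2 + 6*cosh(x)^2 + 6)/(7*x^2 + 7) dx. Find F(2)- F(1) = -12*acot(2)/7 + 3*pi/7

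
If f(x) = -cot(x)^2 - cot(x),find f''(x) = -6*cot(x)^4 - 2*cot(x)^3 - 8*cot(x)^2 - 2*cot(x) - 2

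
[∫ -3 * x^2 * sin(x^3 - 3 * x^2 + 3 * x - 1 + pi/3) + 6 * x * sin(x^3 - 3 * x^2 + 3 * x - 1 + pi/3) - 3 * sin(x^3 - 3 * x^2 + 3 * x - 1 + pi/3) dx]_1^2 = -1/2 + cos(1 + pi/3)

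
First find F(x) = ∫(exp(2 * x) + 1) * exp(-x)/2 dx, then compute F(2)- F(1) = -E/2 - exp(-2)/2 + exp(-1)/2 + exp(2)/2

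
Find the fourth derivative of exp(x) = exp(x)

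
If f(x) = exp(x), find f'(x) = exp(x)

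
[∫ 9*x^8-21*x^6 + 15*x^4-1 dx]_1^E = -E + exp(3) + (-E + exp(3))^3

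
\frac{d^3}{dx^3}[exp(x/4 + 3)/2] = exp(x/4 + 3)/128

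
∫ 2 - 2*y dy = -y^2 + 2*y + C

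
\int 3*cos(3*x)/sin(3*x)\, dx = log(sin(3*x)) + C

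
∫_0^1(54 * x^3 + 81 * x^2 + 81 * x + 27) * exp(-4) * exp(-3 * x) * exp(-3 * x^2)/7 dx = -30*exp(-10)/7 + 12*exp(-4)/7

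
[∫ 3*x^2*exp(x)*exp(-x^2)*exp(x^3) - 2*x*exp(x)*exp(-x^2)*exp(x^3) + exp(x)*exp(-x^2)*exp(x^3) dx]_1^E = -E + exp(-exp(2) + E + exp(3))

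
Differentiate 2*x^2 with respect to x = 4*x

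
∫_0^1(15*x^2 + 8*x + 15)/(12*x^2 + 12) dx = log(2)/3 + 5/4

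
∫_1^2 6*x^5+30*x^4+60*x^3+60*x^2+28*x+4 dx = 660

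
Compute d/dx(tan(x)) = cos(x)^(-2)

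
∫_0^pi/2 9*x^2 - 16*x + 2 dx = -24 + (4 + 3*pi/2)*((-2 + pi/2)^2 + 2)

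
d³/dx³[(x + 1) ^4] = 24*x + 24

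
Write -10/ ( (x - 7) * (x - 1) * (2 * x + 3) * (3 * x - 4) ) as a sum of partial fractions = 270/(289*(3*x - 4)) + 16/(289*(2*x + 3)) - 1/(3*(x - 1)) - 5/(867*(x - 7))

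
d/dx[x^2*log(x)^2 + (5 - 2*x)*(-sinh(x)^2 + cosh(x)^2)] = 2*x*log(x)^2 + 2*x*log(x) - 2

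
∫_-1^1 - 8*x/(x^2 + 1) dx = 0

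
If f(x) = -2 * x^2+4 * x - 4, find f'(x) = 4 - 4*x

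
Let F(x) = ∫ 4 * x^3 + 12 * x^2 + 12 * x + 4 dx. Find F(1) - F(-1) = 16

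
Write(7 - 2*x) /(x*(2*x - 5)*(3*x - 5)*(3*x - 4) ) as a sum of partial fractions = 39/(28*(3*x - 4)) - 33/(25*(3*x - 5)) + 16/(175*(2*x - 5)) - 7/(100*x)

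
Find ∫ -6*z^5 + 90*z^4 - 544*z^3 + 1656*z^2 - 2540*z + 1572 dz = -z^6 + 18*z^5 - 136*z^4 + 552*z^3 - 1270*z^2 + 1572*z + C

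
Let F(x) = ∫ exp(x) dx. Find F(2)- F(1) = -E + exp(2)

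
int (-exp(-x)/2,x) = exp(-x)/2 + C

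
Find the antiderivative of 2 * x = x^2 + C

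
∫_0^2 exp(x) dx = -1 + exp(2)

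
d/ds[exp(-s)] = -exp(-s)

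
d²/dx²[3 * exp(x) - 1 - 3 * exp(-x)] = (3*exp(2*x) - 3)*exp(-x)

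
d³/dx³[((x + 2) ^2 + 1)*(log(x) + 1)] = (2*x^2 - 4*x + 10)/x^3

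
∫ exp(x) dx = exp(x) + C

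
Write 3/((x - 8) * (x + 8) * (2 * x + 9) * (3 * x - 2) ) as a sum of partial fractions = -81/(17732*(3*x - 2)) + 24/(5425*(2*x + 9)) - 3/(2912*(x + 8)) + 3/(8800*(x - 8))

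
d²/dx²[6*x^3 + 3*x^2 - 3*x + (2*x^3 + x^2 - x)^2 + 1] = 120*x^4 + 80*x^3 - 36*x^2 + 24*x + 8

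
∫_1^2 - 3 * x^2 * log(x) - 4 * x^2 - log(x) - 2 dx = -8 - 10*log(2)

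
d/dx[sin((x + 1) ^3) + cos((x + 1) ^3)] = -3*x^2*sin(x^3 + 3*x^2 + 3*x + 1) + 3*x^2*cos(x^3 + 3*x^2 + 3*x + 1) - 6*x*sin(x^3 + 3*x^2 + 3*x + 1) + 6*x*cos(x^3 + 3*x^2 + 3*x + 1) - 3*sin(x^3 + 3*x^2 + 3*x + 1) + 3*cos(x^3 + 3*x^2 + 3*x + 1)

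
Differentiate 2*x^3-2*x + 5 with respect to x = 6*x^2 - 2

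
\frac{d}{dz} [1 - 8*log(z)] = -8/z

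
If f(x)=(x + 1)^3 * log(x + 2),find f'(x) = (3*x^3*log(x + 2) + x^3 + 12*x^2*log(x + 2) + 3*x^2 + 15*x*log(x + 2) + 3*x + 6*log(x + 2) + 1)/(x + 2)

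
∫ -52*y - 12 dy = -26*y^2 - 12*y + C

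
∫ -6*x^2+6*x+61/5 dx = -2*x^3 + 3*x^2 + 61*x/5 + C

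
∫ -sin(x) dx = cos(x) + C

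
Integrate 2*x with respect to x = x^2 + C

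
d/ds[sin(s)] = cos(s)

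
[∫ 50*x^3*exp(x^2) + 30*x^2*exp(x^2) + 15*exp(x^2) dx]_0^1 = 25 + 15*E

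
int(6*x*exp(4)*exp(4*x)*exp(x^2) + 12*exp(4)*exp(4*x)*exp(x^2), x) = 3*exp((x + 2)^2) + C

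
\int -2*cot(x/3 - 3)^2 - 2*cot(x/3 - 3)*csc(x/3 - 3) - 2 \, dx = 6*cot(x/3 - 3) + 6*csc(x/3 - 3) + C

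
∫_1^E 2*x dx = -1 + exp(2)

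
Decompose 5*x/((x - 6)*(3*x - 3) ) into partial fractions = -1/(3*(x - 1)) + 2/(x - 6)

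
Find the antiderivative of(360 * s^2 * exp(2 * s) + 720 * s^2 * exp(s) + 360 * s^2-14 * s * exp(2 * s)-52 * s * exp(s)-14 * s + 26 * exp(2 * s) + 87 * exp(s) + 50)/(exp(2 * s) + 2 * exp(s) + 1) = (24*s - 11)*((exp(s) + 1)*(5*s^2 + 2*s + 3) - exp(s))/(exp(s) + 1) + C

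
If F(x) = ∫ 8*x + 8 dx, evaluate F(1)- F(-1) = 16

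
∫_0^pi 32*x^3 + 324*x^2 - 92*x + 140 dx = 7*pi*(pi/7 + 2)*(-4*pi + 10 + 8*pi^2)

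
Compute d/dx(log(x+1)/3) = 1/(3*x + 3)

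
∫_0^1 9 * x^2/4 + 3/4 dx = 3/2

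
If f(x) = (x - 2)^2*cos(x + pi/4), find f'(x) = -x^2*sin(x + pi/4) + 2*x*sin(x + pi/4) + 2*sqrt(2)*x*cos(x) - 4*sqrt(2)*cos(x)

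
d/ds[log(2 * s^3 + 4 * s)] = (3*s^2 + 2)/(s^3 + 2*s)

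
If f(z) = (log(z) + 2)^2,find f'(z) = (2*log(z) + 4)/z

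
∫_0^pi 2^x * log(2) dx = -1 + 2^pi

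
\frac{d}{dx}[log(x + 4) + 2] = 1/(x + 4)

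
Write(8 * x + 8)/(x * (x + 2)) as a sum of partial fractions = 4/(x + 2) + 4/x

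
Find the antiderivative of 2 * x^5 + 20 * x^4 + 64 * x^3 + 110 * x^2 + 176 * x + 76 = x^6/3 + 4*x^5 + 16*x^4 + 110*x^3/3 + 88*x^2 + 76*x + C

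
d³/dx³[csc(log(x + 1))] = (-6*sqrt(2)*sin(log(x + 1) + pi/4)/sin(log(x + 1))^3 + 3 - cos(log(x + 1))/sin(log(x + 1)))/((x^3 + 3*x^2 + 3*x + 1)*sin(log(x + 1)))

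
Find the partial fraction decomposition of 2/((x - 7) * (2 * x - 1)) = -4/(13*(2*x - 1)) + 2/(13*(x - 7))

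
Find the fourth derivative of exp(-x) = exp(-x)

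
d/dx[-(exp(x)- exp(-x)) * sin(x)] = sqrt(2)*(-exp(2*x)*sin(x + pi/4) + cos(x + pi/4))*exp(-x)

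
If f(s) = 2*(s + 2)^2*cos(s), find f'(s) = -2*s^2*sin(s) - 8*s*sin(s) + 4*s*cos(s) - 8*sin(s) + 8*cos(s)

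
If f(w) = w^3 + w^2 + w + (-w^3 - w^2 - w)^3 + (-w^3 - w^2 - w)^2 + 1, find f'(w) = -9*w^8 - 24*w^7 - 42*w^6 - 36*w^5 - 20*w^4 + 6*w^2 + 4*w + 1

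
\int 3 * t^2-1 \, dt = t^3 - t + C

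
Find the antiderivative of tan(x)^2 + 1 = tan(x) + C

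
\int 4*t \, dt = 2*t^2 + C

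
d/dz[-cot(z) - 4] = sin(z)^(-2)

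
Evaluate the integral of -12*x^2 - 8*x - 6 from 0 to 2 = -60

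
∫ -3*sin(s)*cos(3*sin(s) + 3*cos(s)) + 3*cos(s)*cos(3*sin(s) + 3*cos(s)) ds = sin(3*sqrt(2)*sin(s + pi/4)) + C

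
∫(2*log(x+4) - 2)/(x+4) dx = (log(x + 4) - 1)^2 + C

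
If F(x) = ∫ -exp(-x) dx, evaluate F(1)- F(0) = -1 + exp(-1)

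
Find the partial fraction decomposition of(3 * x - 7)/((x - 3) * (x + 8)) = 31/(11*(x + 8)) + 2/(11*(x - 3))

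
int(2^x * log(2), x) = 2^x + C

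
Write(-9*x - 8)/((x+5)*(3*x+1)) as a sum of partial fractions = -15/(14*(3*x + 1)) - 37/(14*(x + 5))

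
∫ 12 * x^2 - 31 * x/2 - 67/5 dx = 4*x^3 - 31*x^2/4 - 67*x/5 + C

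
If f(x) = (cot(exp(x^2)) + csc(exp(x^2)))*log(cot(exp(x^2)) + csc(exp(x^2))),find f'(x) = -2*x*(log(1/tan(exp(x^2)) + 1/sin(exp(x^2)))*cos(exp(x^2)) + log(1/tan(exp(x^2)) + 1/sin(exp(x^2))) + cos(exp(x^2)) + 1)*exp(x^2)/sin(exp(x^2))^2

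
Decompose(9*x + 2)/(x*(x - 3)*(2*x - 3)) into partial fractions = -62/(9*(2*x - 3)) + 29/(9*(x - 3)) + 2/(9*x)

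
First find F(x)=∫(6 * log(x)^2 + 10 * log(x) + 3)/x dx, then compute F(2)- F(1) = -(log(2) + 1)^2 - 1 - log(2) + 2*(log(2) + 1)^3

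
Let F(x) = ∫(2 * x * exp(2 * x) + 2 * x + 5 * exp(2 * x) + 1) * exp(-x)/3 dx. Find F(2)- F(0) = -7*exp(-2)/3 + 7*exp(2)/3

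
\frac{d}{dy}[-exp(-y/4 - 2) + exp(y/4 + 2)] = (exp(y/2 + 4) + 1)*exp(-y/4 - 2)/4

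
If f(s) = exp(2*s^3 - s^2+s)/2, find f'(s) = 3*s^2*exp(2*s^3 - s^2 + s) - s*exp(2*s^3 - s^2 + s) + exp(2*s^3 - s^2 + s)/2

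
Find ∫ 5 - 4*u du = -2*u^2 + 5*u + C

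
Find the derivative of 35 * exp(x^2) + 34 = 70*x*exp(x^2)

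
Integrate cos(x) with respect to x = sin(x) + C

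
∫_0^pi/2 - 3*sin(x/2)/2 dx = -3 + 3*sqrt(2)/2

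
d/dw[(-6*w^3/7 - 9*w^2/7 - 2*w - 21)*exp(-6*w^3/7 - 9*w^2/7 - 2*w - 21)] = (108*w^5 + 270*w^4 + 498*w^3 + 2898*w^2 + 2716*w + 1960)*exp(-6*w^3/7 - 9*w^2/7 - 2*w - 21)/49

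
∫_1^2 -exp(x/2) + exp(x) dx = -(-1 + exp(1/2))^2 + (-1 + E)^2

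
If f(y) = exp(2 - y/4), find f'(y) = -exp(2 - y/4)/4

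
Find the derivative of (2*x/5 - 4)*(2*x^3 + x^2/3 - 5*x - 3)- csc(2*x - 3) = 16*x^3/5 - 118*x^2/5 - 20*x/3 + 2*cot(2*x - 3)*csc(2*x - 3) + 94/5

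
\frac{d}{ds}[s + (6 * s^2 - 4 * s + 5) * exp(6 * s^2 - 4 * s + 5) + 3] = 72*s^3*exp(6*s^2 - 4*s + 5) - 72*s^2*exp(6*s^2 - 4*s + 5) + 88*s*exp(6*s^2 - 4*s + 5) - 24*exp(6*s^2 - 4*s + 5) + 1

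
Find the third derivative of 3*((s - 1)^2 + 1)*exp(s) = 3*s^2*exp(s) + 12*s*exp(s) + 6*exp(s)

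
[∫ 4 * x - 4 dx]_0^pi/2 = -2 + 2*(-1 + pi/2)^2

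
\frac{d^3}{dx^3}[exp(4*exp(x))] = 4*exp(x + 4*exp(x)) + 48*exp(2*x + 4*exp(x)) + 64*exp(3*x + 4*exp(x))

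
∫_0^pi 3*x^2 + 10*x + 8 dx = -4 + (1 + pi)*(2 + pi)^2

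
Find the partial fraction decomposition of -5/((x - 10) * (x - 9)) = 5/(x - 9) - 5/(x - 10)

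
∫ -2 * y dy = -y^2 + C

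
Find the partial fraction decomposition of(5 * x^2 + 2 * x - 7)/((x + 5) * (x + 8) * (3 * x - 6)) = 33/(10*(x + 8)) - 12/(7*(x + 5)) + 17/(210*(x - 2))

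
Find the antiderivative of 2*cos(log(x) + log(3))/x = 2*sin(log(3*x)) + C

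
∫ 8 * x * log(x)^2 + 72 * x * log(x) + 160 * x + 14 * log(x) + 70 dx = -2*x*log(x) - 8*x + 4*(x*log(x) + 4*x + 2)^2 + C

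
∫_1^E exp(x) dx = -E + exp(E)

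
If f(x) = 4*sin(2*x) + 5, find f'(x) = 8*cos(2*x)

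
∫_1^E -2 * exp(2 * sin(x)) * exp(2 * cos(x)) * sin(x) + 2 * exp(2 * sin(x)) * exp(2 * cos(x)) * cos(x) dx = -exp(2*cos(1) + 2*sin(1)) + exp(2*cos(E) + 2*sin(E))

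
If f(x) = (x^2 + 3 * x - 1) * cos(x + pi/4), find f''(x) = -x^2*cos(x + pi/4) - 4*x*sin(x + pi/4) - 3*x*cos(x + pi/4) - 6*sin(x + pi/4) + 3*cos(x + pi/4)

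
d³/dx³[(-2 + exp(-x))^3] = (-12*exp(2*x) + 48*exp(x) - 27)*exp(-3*x)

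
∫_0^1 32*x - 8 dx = 8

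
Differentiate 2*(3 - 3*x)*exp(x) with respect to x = -6*x*exp(x)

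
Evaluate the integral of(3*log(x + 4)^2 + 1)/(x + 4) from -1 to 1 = -log(3)^3 - log(3) + log(5) + log(5)^3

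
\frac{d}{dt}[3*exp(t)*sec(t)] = 3*(sin(t)/cos(t) + 1)*exp(t)/cos(t)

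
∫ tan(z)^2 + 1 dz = tan(z) + C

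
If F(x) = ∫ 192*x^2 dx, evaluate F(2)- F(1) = 448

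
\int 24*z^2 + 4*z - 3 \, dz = 8*z^3 + 2*z^2 - 3*z + C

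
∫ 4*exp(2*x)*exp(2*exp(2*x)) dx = exp(2*exp(2*x)) + C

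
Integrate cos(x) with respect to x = sin(x) + C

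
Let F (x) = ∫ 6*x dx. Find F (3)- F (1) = 24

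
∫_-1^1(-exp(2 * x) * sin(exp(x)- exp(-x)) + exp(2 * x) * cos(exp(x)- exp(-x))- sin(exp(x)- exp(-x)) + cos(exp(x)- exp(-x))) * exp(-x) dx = 2*sin(E - exp(-1))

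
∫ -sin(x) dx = cos(x) + C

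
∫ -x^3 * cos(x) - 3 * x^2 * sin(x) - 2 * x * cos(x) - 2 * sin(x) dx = -x*(x^2 + 2)*sin(x) + C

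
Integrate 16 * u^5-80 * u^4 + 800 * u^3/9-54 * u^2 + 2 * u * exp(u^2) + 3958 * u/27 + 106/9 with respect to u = 8*u^6/3 - 16*u^5 + 200*u^4/9 - 18*u^3 + 1979*u^2/27 + 106*u/9 + exp(u^2) + C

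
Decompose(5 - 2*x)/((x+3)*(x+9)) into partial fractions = -23/(6*(x + 9)) + 11/(6*(x + 3))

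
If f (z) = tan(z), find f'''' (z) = 24*tan(z)^5 + 40*tan(z)^3 + 16*tan(z)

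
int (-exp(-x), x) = exp(-x) + C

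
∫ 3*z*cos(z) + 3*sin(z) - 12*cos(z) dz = (3*z - 12)*sin(z) + C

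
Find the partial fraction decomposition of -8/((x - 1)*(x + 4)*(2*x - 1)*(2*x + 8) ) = 32/(81*(2*x - 1)) - 76/(2025*(x + 4)) - 4/(45*(x + 4)^2) - 4/(25*(x - 1))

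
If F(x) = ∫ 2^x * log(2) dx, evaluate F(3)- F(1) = 6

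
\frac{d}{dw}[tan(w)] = cos(w)^(-2)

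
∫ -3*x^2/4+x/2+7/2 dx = -x^3/4 + x^2/4 + 7*x/2 + C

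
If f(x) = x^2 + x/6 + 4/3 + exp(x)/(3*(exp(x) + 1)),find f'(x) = (12*x*exp(2*x) + 24*x*exp(x) + 12*x + exp(2*x) + 4*exp(x) + 1)/(6*exp(2*x) + 12*exp(x) + 6)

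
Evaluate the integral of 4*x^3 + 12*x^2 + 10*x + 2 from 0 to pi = (-1 + (1 + pi)^2)*(1 + pi)^2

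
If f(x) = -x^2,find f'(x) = -2*x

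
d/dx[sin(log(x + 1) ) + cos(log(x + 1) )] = sqrt(2)*cos(log(x + 1) + pi/4)/(x + 1)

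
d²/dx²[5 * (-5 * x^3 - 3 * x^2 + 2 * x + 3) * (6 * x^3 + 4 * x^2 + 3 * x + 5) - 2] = -4500*x^4 - 3800*x^3 - 900*x^2 - 240*x + 30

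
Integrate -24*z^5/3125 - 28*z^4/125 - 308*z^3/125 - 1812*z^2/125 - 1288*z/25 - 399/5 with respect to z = -4*z^6/3125 - 28*z^5/625 - 77*z^4/125 - 604*z^3/125 - 644*z^2/25 - 399*z/5 + C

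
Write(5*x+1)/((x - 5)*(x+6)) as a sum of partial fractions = 29/(11*(x + 6)) + 26/(11*(x - 5))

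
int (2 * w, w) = w^2 + C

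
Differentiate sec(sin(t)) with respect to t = cos(t)*tan(sin(t))*sec(sin(t))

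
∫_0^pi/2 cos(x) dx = 1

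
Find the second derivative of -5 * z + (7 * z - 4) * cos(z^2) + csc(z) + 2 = -28*z^3*cos(z^2) + 16*z^2*cos(z^2) - 42*z*sin(z^2) + 8*sin(z^2) - 1/sin(z) + 2/sin(z)^3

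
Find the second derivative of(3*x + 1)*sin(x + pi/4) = -3*x*sin(x + pi/4) - sin(x + pi/4) + 6*cos(x + pi/4)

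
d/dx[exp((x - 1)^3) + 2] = 3*x^2*exp(x^3 - 3*x^2 + 3*x - 1) - 6*x*exp(x^3 - 3*x^2 + 3*x - 1) + 3*exp(x^3 - 3*x^2 + 3*x - 1)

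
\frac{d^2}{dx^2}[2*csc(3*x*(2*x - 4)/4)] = 12*(3*x^2*cos(3*x*(x - 2)) + 9*x^2 - 6*x*cos(3*x*(x - 2)) - 18*x - sin(3*x*(x - 2)) + 3*cos(3*x*(x - 2)) + 9)/(3*sin(3*x*(x/2 - 1)) - sin(9*x*(x/2 - 1)))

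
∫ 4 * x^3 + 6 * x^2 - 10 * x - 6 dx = x^4 + 2*x^3 - 5*x^2 - 6*x + C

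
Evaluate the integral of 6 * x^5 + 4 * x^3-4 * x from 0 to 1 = 0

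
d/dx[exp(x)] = exp(x)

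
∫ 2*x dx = x^2 + C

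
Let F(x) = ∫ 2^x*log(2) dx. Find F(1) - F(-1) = 3/2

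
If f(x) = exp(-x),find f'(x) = -exp(-x)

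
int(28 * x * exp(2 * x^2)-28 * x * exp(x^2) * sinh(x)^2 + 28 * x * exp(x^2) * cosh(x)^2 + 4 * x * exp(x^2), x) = (7*exp(x^2) + 16)*exp(x^2) + C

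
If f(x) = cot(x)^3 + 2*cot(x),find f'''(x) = -60*cot(x)^6 - 126*cot(x)^4 - 76*cot(x)^2 - 10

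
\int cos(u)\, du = sin(u) + C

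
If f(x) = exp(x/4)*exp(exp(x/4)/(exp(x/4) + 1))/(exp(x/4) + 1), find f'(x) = (exp(x/4 + exp(x/4)/(exp(x/4) + 1)) + 3*exp(x/2 + exp(x/4)/(exp(x/4) + 1)) + 2*exp(3*x/4 + exp(x/4)/(exp(x/4) + 1)))/(16*exp(3*x/4) + 16*exp(x/4) + 24*exp(x/2) + 4*exp(x) + 4)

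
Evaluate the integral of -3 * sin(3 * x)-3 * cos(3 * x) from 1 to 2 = sin(3) - sin(6) + cos(6) - cos(3)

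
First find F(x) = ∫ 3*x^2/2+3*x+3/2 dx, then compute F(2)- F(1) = 19/2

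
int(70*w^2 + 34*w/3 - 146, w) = 70*w^3/3 + 17*w^2/3 - 146*w + C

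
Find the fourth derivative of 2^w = 2^w*log(2)^4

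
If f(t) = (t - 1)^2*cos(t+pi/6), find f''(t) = -t^2*cos(t + pi/6) - 4*t*sin(t + pi/6) + 2*t*cos(t + pi/6) + 4*sin(t + pi/6) + cos(t + pi/6)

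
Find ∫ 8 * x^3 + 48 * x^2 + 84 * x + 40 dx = 2*x^4 + 16*x^3 + 42*x^2 + 40*x + C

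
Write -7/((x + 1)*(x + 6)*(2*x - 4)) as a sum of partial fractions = -7/(80*(x + 6)) + 7/(30*(x + 1)) - 7/(48*(x - 2))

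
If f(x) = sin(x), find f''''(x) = sin(x)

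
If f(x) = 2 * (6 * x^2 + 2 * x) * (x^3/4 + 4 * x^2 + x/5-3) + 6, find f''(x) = 60*x^3 + 588*x^2 + 552*x/5 - 352/5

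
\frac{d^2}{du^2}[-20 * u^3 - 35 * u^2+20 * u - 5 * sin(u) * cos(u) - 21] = -120*u + 10*sin(2*u) - 70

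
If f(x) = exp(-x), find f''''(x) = exp(-x)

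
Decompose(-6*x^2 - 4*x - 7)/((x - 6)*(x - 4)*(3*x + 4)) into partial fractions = -111/(352*(3*x + 4)) + 119/(32*(x - 4)) - 247/(44*(x - 6))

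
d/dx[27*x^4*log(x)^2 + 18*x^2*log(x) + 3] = 108*x^3*log(x)^2 + 54*x^3*log(x) + 36*x*log(x) + 18*x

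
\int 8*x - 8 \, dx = 4*x^2 - 8*x + C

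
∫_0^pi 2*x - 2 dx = -1 + (-1 + pi)^2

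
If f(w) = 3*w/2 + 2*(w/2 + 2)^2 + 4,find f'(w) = w + 11/2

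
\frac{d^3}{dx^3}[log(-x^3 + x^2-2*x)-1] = (6*x^6 - 12*x^5 - 16*x^3 + 36*x^2 - 24*x + 16)/(x^9 - 3*x^8 + 9*x^7 - 13*x^6 + 18*x^5 - 12*x^4 + 8*x^3)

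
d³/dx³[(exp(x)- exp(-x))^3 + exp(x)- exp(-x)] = (27*exp(6*x) - 2*exp(4*x) - 2*exp(2*x) + 27)*exp(-3*x)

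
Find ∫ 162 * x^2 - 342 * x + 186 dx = 54*x^3 - 171*x^2 + 186*x + C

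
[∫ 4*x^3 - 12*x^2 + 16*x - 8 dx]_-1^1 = -24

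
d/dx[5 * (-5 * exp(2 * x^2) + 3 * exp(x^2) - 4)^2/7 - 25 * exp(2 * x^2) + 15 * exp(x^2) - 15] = 1000*x*exp(4*x^2)/7 - 900*x*exp(3*x^2)/7 + 40*x*exp(2*x^2) - 30*x*exp(x^2)/7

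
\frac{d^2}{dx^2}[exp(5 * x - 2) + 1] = 25*exp(5*x - 2)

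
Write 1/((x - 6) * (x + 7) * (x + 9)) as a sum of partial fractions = 1/(30*(x + 9)) - 1/(26*(x + 7)) + 1/(195*(x - 6))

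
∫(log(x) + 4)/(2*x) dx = (log(x) + 4)^2/4 + C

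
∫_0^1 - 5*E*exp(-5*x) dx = -E + exp(-4)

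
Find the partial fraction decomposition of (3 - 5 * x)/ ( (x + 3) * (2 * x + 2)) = -9/(2*(x + 3)) + 2/(x + 1)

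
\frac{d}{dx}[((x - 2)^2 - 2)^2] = 4*x^3 - 24*x^2 + 40*x - 16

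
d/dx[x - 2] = 1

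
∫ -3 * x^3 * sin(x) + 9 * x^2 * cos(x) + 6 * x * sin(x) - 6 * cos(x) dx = 3*x*(x^2 - 2)*cos(x) + C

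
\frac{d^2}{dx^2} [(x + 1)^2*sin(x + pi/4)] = -x^2*sin(x + pi/4) - 2*x*sin(x + pi/4) + 4*x*cos(x + pi/4) + sin(x + pi/4) + 4*cos(x + pi/4)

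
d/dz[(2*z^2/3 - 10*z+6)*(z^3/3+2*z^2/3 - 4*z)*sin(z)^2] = 2*z^5*sin(2*z)/9 + 10*z^4*sin(z)^2/9 - 26*z^4*sin(2*z)/9 - 104*z^3*sin(z)^2/9 - 22*z^3*sin(2*z)/3 - 22*z^2*sin(z)^2 + 44*z^2*sin(2*z) + 88*z*sin(z)^2 - 24*z*sin(2*z) - 24*sin(z)^2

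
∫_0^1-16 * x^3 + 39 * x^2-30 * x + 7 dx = 1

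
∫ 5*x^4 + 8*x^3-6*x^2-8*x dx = x^5 + 2*x^4 - 2*x^3 - 4*x^2 + C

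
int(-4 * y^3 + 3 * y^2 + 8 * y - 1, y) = -y^4 + y^3 + 4*y^2 - y + C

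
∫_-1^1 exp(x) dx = E - exp(-1)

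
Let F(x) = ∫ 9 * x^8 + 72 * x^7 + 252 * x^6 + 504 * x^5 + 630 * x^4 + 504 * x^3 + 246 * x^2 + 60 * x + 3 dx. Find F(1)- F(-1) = 496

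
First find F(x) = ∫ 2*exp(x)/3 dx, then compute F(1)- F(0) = -2/3 + 2*E/3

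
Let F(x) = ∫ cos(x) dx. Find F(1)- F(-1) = 2*sin(1)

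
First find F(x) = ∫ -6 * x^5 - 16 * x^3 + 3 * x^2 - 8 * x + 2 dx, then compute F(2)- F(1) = -126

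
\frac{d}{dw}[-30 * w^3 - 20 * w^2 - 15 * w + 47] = -90*w^2 - 40*w - 15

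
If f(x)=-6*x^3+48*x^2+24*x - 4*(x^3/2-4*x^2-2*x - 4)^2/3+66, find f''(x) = -10*x^4 + 320*x^3/3 - 224*x^2 - 132*x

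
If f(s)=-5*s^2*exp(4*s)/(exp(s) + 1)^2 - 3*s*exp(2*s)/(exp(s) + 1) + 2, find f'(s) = (-10*s^2*exp(5*s) - 20*s^2*exp(4*s) - 10*s*exp(5*s) - 13*s*exp(4*s) - 9*s*exp(3*s) - 6*s*exp(2*s) - 3*exp(4*s) - 6*exp(3*s) - 3*exp(2*s))/(exp(3*s) + 3*exp(2*s) + 3*exp(s) + 1)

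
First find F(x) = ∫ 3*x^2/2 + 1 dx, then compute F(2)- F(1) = 9/2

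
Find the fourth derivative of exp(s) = exp(s)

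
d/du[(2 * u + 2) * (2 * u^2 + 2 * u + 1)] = 12*u^2 + 16*u + 6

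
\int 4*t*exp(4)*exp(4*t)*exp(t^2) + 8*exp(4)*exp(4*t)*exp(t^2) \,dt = 2*exp((t + 2)^2) + C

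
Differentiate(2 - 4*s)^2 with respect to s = 32*s - 16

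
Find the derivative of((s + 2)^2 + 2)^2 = 4*s^3 + 24*s^2 + 56*s + 48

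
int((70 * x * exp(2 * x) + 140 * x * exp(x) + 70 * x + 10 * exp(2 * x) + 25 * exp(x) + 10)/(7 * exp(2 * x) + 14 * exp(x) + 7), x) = 5*((exp(x) + 1)*(7*x^2 + 2*x + 6) + exp(x))/(7*(exp(x) + 1)) + C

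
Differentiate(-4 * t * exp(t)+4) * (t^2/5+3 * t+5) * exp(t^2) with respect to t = -8*t^4*exp(t^2 + t)/5 + 8*t^3*exp(t^2)/5 - 124*t^3*exp(t^2 + t)/5 + 24*t^2*exp(t^2) - 272*t^2*exp(t^2 + t)/5 + 208*t*exp(t^2)/5 - 44*t*exp(t^2 + t) + 12*exp(t^2) - 20*exp(t^2 + t)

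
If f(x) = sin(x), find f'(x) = cos(x)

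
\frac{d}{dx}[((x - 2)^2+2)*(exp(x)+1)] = x^2*exp(x) - 2*x*exp(x) + 2*x + 2*exp(x) - 4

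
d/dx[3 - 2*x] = -2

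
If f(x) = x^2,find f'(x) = 2*x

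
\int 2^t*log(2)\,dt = 2^t + C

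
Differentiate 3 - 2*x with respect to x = -2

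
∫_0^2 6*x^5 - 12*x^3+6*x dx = 28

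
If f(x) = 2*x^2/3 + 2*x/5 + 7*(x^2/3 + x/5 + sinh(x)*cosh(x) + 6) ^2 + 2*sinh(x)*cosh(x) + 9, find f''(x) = 28*x^2*sinh(2*x)/3 + 28*x^2/3 + 28*x*sinh(2*x)/5 + 56*x*cosh(2*x)/3 + 28*x/5 + 28*(cosh(2*x) - 1)^2 + 530*sinh(2*x)/3 + 308*cosh(2*x)/5 + 1192/75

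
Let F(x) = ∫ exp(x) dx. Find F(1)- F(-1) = E - exp(-1)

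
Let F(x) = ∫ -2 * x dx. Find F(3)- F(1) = -8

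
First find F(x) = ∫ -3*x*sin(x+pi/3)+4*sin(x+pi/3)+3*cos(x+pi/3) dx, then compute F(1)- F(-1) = 3*cos(1) + 4*sqrt(3)*sin(1)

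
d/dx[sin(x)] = cos(x)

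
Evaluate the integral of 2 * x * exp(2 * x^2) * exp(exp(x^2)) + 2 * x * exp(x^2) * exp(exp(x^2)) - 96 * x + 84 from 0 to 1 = -E + 36 + exp(1 + E)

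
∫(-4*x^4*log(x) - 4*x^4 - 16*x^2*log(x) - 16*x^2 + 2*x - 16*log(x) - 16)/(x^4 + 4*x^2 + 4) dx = (x^2 - 4*x*(x^2 + 2)*log(x) + 1)/(x^2 + 2) + C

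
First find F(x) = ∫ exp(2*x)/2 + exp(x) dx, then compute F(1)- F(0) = -5/4 + exp(2)/4 + E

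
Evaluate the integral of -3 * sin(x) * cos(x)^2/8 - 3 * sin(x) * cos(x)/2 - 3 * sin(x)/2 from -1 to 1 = 0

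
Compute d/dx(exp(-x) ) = -exp(-x)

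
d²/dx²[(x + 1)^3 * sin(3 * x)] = -9*x^3*sin(3*x) - 27*x^2*sin(3*x) + 18*x^2*cos(3*x) - 21*x*sin(3*x) + 36*x*cos(3*x) - 3*sin(3*x) + 18*cos(3*x)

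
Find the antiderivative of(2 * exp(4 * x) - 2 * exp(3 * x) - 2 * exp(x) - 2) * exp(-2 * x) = (-exp(2*x) + exp(x) + 1)^2*exp(-2*x) + C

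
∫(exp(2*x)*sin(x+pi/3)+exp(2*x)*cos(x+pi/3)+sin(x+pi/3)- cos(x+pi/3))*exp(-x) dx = 2*sin(x + pi/3)*sinh(x) + C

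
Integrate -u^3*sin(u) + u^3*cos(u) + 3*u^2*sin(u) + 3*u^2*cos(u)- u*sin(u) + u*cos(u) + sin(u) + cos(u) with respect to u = sqrt(2)*u*(u^2 + 1)*sin(u + pi/4) + C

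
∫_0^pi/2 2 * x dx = pi^2/4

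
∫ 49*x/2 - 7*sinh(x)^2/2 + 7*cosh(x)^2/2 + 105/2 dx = 49*x^2/4 + 56*x + C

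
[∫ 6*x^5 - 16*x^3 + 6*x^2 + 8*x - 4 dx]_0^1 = -1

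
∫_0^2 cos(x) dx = sin(2)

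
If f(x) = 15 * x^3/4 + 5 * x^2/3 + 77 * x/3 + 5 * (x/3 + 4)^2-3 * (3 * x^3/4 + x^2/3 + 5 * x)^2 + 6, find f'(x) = -81*x^5/8 - 15*x^4/2 - 274*x^3/3 - 75*x^2/4 - 1310*x/9 + 39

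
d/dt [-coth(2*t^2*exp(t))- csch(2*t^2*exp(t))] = t*(t + 2)*exp(t)/sinh(t^2*exp(t))^2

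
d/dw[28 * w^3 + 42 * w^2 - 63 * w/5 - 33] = 84*w^2 + 84*w - 63/5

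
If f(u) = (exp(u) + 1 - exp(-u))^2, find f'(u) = (2*exp(4*u) + 2*exp(3*u) + 2*exp(u) - 2)*exp(-2*u)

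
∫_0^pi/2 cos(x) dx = 1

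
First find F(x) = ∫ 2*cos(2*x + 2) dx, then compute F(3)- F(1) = -sin(4) + sin(8)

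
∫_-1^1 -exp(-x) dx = -E*(exp(-1) + 1) + (1 + E)*exp(-1)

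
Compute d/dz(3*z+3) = 3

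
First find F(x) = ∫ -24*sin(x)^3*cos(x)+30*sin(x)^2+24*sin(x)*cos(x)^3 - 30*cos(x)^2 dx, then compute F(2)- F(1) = 3*cos(4)/2 - 3*cos(8)/2 - 15*sin(4) + 15*sin(2)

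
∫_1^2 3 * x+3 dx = 15/2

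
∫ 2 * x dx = x^2 + C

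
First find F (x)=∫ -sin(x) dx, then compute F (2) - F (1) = -cos(1) + cos(2)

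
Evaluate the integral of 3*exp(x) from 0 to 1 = -3 + 3*E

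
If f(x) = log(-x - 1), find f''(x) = -1/(x^2 + 2*x + 1)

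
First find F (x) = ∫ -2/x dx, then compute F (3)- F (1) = -2*log(3)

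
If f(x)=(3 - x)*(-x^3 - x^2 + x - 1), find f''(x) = 12*x^2 - 12*x - 8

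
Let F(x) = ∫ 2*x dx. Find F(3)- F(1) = 8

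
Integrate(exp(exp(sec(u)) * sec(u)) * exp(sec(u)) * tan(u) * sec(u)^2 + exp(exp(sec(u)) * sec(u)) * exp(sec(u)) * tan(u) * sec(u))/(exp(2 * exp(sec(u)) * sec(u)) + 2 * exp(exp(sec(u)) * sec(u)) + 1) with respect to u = exp(exp(sec(u))*sec(u))/(exp(exp(sec(u))*sec(u)) + 1) + C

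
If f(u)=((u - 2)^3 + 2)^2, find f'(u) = 6*u^5 - 60*u^4 + 240*u^3 - 468*u^2 + 432*u - 144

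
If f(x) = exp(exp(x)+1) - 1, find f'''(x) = exp(x + exp(x) + 1) + 3*exp(2*x + exp(x) + 1) + exp(3*x + exp(x) + 1)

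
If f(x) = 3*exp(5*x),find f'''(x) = 375*exp(5*x)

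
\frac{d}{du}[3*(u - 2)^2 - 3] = 6*u - 12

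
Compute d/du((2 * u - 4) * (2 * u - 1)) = 8*u - 10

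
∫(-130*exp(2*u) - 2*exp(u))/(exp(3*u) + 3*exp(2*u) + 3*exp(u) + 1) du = (-61*exp(2*u) + 8*exp(u) + 5)/(exp(2*u) + 2*exp(u) + 1) + C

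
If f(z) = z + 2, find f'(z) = 1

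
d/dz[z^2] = 2*z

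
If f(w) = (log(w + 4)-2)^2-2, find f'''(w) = (4*log(w + 4) - 14)/(w^3 + 12*w^2 + 48*w + 64)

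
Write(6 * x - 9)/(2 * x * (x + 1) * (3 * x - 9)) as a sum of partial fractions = -5/(8*(x + 1)) + 1/(8*(x - 3)) + 1/(2*x)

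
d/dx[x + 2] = 1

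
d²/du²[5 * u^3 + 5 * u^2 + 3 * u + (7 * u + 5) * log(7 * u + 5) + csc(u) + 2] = (210*u^2 + 220*u - 7*u/sin(u) + 14*u/sin(u)^3 + 99 - 5/sin(u) + 10/sin(u)^3)/(7*u + 5)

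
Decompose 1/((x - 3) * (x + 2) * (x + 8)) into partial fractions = 1/(66*(x + 8)) - 1/(30*(x + 2)) + 1/(55*(x - 3))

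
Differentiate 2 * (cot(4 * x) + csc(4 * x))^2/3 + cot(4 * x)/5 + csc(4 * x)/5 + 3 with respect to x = -16*cot(4*x)^3/3 - 32*cot(4*x)^2*csc(4*x)/3 - 4*cot(4*x)^2/5 - 16*cot(4*x)*csc(4*x)^2/3 - 4*cot(4*x)*csc(4*x)/5 - 16*cot(4*x)/3 - 16*csc(4*x)/3 - 4/5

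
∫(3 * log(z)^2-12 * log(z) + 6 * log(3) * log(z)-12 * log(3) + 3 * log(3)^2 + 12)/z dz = (log(3*z) - 2)^3 + C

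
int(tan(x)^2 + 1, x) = tan(x) + C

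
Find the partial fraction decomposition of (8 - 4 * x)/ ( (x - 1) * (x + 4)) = -24/(5*(x + 4)) + 4/(5*(x - 1))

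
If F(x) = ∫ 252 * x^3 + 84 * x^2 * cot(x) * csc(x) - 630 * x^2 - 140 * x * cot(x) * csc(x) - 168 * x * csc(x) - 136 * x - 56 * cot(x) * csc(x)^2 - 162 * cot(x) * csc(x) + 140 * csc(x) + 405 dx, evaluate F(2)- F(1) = -324 - 218/sin(1) - 28/sin(1)^2 + 28/sin(2)^2 + 106/sin(2)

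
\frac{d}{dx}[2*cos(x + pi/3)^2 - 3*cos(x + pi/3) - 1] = 3*sin(x + pi/3) - 2*cos(2*x + pi/6)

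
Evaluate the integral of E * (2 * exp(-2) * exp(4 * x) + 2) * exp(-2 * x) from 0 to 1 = -2*exp(-1) + 2*E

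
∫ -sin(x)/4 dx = cos(x)/4 + C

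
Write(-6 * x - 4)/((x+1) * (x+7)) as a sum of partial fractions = -19/(3*(x + 7)) + 1/(3*(x + 1))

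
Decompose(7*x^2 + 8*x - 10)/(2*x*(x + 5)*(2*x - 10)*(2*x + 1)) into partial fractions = -49/(198*(2*x + 1)) - 5/(72*(x + 5)) + 41/(440*(x - 5)) + 1/(10*x)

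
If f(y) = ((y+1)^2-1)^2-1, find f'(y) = 4*y^3 + 12*y^2 + 8*y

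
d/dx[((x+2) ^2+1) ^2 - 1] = 4*x^3 + 24*x^2 + 52*x + 40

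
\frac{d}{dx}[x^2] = 2*x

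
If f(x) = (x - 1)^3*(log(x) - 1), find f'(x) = (3*x^3*log(x) - 2*x^3 - 6*x^2*log(x) + 3*x^2 + 3*x*log(x) - 1)/x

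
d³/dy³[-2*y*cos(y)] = -2*y*sin(y) + 6*cos(y)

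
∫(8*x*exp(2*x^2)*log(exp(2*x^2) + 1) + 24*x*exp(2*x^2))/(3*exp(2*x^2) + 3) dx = (log(exp(2*x^2) + 1) + 6)*log(exp(2*x^2) + 1)/3 + C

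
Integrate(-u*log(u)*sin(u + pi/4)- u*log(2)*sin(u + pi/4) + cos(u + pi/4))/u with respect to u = log(2*u)*cos(u + pi/4) + C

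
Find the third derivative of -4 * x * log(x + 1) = (4*x + 12)/(x^3 + 3*x^2 + 3*x + 1)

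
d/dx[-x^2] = -2*x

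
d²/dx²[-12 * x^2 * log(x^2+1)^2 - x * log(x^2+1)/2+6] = (-24*x^4*log(x^2 + 1)^2 - 144*x^4*log(x^2 + 1) - 96*x^4 - x^3 - 48*x^2*log(x^2 + 1)^2 - 240*x^2*log(x^2 + 1) - 3*x - 24*log(x^2 + 1)^2)/(x^4 + 2*x^2 + 1)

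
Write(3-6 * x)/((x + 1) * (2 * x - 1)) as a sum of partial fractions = -3/(x + 1)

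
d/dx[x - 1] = 1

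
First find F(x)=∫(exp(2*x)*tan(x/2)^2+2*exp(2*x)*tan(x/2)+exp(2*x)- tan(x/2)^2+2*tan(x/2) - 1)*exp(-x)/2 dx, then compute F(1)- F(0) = (E - exp(-1))*tan(1/2)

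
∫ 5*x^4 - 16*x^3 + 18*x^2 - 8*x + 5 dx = x^5 - 4*x^4 + 6*x^3 - 4*x^2 + 5*x + C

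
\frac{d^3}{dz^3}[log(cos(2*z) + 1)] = -4*sin(z)/cos(z)^3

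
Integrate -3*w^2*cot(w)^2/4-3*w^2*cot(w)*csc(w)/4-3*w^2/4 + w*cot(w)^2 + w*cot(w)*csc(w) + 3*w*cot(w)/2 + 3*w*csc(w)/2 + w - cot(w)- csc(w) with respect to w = w*(3*w - 4)*(cot(w) + csc(w))/4 + C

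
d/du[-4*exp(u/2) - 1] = -2*exp(u/2)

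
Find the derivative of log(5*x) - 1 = 1/x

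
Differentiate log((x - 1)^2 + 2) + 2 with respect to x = (2*x - 2)/(x^2 - 2*x + 3)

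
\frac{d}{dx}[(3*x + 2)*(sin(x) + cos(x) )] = -3*x*sin(x) + 3*x*cos(x) + sin(x) + 5*cos(x)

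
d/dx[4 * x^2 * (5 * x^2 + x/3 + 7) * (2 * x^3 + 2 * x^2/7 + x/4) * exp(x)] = 40*x^7*exp(x) + 6056*x^6*exp(x)/21 + 335*x^5*exp(x)/3 + 6620*x^4*exp(x)/21 + 121*x^3*exp(x)/3 + 21*x^2*exp(x)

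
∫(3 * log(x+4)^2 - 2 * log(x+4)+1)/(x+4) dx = (log(x + 4)^2 - log(x + 4) + 1)*log(x + 4) + C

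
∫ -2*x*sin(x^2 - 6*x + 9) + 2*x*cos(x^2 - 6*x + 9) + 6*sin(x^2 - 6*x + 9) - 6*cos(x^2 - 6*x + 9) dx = sin((x - 3)^2) + cos((x - 3)^2) + C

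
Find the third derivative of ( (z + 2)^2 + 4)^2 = 24*z + 48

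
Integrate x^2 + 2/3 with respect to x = x^3/3 + 2*x/3 + C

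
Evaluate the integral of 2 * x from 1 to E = -1 + exp(2)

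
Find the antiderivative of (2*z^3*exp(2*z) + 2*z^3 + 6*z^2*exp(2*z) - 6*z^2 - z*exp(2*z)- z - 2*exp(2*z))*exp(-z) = -2*(-2*z^3 + z + 1)*sinh(z) + C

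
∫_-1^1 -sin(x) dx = 0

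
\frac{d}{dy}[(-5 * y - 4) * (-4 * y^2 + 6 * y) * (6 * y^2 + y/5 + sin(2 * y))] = 600*y^4 + 40*y^3*cos(2*y) - 320*y^3 + 60*y^2*sin(2*y) - 28*y^2*cos(2*y) - 2202*y^2/5 - 28*y*sin(2*y) - 48*y*cos(2*y) - 48*y/5 - 24*sin(2*y)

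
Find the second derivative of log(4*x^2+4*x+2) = (-8*x^2 - 8*x)/(4*x^4 + 8*x^3 + 8*x^2 + 4*x + 1)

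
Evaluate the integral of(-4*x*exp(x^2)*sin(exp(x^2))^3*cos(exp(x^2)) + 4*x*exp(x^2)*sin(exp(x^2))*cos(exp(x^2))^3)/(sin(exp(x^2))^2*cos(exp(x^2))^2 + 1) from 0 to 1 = -log((9 - cos(4))/8) + log((1 - cos(4*E))/8 + 1)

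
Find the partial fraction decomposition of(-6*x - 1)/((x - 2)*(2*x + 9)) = -4/(2*x + 9) - 1/(x - 2)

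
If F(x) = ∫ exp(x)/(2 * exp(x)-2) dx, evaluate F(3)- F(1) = -log(-1 + E)/2 + log(-1 + exp(3))/2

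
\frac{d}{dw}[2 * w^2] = 4*w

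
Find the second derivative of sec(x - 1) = 2*tan(x - 1)^2*sec(x - 1) + sec(x - 1)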